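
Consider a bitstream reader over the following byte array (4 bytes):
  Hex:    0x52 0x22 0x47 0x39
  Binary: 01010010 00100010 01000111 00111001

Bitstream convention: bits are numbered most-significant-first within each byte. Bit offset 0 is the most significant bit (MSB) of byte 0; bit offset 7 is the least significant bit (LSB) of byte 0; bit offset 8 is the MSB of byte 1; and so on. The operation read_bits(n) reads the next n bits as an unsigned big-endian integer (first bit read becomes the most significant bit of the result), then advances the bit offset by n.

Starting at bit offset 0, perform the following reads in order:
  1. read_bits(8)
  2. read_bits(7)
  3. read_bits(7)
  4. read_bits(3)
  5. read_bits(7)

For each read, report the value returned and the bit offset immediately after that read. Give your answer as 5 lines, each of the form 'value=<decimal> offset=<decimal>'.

Read 1: bits[0:8] width=8 -> value=82 (bin 01010010); offset now 8 = byte 1 bit 0; 24 bits remain
Read 2: bits[8:15] width=7 -> value=17 (bin 0010001); offset now 15 = byte 1 bit 7; 17 bits remain
Read 3: bits[15:22] width=7 -> value=17 (bin 0010001); offset now 22 = byte 2 bit 6; 10 bits remain
Read 4: bits[22:25] width=3 -> value=6 (bin 110); offset now 25 = byte 3 bit 1; 7 bits remain
Read 5: bits[25:32] width=7 -> value=57 (bin 0111001); offset now 32 = byte 4 bit 0; 0 bits remain

Answer: value=82 offset=8
value=17 offset=15
value=17 offset=22
value=6 offset=25
value=57 offset=32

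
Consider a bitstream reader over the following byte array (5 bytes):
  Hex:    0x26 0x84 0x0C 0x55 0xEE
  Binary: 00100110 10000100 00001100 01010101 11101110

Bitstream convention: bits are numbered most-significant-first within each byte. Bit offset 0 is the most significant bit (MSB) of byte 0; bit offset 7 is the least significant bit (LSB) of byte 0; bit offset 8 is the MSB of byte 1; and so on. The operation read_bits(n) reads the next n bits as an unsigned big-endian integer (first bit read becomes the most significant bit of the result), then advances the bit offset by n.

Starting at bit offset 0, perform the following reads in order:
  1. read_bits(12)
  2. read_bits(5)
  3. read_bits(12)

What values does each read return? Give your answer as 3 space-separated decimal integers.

Answer: 616 8 394

Derivation:
Read 1: bits[0:12] width=12 -> value=616 (bin 001001101000); offset now 12 = byte 1 bit 4; 28 bits remain
Read 2: bits[12:17] width=5 -> value=8 (bin 01000); offset now 17 = byte 2 bit 1; 23 bits remain
Read 3: bits[17:29] width=12 -> value=394 (bin 000110001010); offset now 29 = byte 3 bit 5; 11 bits remain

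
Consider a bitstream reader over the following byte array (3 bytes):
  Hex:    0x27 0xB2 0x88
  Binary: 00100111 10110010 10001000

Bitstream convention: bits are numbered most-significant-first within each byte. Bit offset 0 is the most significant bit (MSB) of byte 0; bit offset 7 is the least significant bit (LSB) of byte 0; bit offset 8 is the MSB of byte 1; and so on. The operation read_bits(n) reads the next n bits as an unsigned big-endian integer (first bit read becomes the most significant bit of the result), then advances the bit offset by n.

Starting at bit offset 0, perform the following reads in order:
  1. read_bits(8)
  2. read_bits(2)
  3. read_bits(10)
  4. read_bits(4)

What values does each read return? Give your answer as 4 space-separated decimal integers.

Read 1: bits[0:8] width=8 -> value=39 (bin 00100111); offset now 8 = byte 1 bit 0; 16 bits remain
Read 2: bits[8:10] width=2 -> value=2 (bin 10); offset now 10 = byte 1 bit 2; 14 bits remain
Read 3: bits[10:20] width=10 -> value=808 (bin 1100101000); offset now 20 = byte 2 bit 4; 4 bits remain
Read 4: bits[20:24] width=4 -> value=8 (bin 1000); offset now 24 = byte 3 bit 0; 0 bits remain

Answer: 39 2 808 8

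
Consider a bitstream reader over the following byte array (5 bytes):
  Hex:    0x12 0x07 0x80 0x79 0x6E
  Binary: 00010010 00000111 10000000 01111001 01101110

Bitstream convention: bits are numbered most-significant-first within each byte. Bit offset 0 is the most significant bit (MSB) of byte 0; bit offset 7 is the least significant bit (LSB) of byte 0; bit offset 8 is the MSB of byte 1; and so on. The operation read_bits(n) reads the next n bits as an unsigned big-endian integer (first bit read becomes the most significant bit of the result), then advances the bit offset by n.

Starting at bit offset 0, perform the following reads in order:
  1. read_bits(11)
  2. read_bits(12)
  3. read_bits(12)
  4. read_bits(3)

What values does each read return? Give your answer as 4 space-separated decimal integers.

Read 1: bits[0:11] width=11 -> value=144 (bin 00010010000); offset now 11 = byte 1 bit 3; 29 bits remain
Read 2: bits[11:23] width=12 -> value=960 (bin 001111000000); offset now 23 = byte 2 bit 7; 17 bits remain
Read 3: bits[23:35] width=12 -> value=971 (bin 001111001011); offset now 35 = byte 4 bit 3; 5 bits remain
Read 4: bits[35:38] width=3 -> value=3 (bin 011); offset now 38 = byte 4 bit 6; 2 bits remain

Answer: 144 960 971 3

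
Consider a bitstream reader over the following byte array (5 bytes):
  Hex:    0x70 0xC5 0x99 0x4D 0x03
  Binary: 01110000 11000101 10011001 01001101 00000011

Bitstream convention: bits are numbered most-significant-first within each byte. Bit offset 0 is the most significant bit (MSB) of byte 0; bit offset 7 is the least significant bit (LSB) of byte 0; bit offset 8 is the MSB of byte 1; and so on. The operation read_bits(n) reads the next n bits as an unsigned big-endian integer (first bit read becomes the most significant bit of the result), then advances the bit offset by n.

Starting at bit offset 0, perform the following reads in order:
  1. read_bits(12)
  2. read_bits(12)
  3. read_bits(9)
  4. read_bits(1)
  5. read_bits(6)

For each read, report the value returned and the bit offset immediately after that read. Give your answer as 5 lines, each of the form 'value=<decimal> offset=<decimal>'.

Answer: value=1804 offset=12
value=1433 offset=24
value=154 offset=33
value=0 offset=34
value=3 offset=40

Derivation:
Read 1: bits[0:12] width=12 -> value=1804 (bin 011100001100); offset now 12 = byte 1 bit 4; 28 bits remain
Read 2: bits[12:24] width=12 -> value=1433 (bin 010110011001); offset now 24 = byte 3 bit 0; 16 bits remain
Read 3: bits[24:33] width=9 -> value=154 (bin 010011010); offset now 33 = byte 4 bit 1; 7 bits remain
Read 4: bits[33:34] width=1 -> value=0 (bin 0); offset now 34 = byte 4 bit 2; 6 bits remain
Read 5: bits[34:40] width=6 -> value=3 (bin 000011); offset now 40 = byte 5 bit 0; 0 bits remain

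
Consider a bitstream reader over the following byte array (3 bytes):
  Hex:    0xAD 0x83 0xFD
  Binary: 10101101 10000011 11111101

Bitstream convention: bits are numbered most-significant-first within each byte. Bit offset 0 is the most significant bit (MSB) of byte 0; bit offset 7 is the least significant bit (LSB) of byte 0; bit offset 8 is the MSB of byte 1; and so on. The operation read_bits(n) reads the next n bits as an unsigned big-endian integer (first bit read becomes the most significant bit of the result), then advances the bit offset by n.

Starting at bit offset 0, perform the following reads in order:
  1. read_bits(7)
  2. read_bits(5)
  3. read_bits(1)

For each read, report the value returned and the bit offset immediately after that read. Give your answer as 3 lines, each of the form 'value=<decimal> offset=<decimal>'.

Answer: value=86 offset=7
value=24 offset=12
value=0 offset=13

Derivation:
Read 1: bits[0:7] width=7 -> value=86 (bin 1010110); offset now 7 = byte 0 bit 7; 17 bits remain
Read 2: bits[7:12] width=5 -> value=24 (bin 11000); offset now 12 = byte 1 bit 4; 12 bits remain
Read 3: bits[12:13] width=1 -> value=0 (bin 0); offset now 13 = byte 1 bit 5; 11 bits remain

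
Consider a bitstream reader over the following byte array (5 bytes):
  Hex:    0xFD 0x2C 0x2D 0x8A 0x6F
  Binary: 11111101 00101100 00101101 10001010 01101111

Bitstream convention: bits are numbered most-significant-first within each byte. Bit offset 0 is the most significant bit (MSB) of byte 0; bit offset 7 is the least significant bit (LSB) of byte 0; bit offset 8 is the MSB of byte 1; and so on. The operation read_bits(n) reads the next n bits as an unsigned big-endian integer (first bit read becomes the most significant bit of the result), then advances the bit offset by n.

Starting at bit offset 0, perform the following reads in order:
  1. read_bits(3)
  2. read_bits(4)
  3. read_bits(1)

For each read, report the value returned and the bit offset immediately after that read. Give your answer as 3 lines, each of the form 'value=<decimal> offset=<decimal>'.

Answer: value=7 offset=3
value=14 offset=7
value=1 offset=8

Derivation:
Read 1: bits[0:3] width=3 -> value=7 (bin 111); offset now 3 = byte 0 bit 3; 37 bits remain
Read 2: bits[3:7] width=4 -> value=14 (bin 1110); offset now 7 = byte 0 bit 7; 33 bits remain
Read 3: bits[7:8] width=1 -> value=1 (bin 1); offset now 8 = byte 1 bit 0; 32 bits remain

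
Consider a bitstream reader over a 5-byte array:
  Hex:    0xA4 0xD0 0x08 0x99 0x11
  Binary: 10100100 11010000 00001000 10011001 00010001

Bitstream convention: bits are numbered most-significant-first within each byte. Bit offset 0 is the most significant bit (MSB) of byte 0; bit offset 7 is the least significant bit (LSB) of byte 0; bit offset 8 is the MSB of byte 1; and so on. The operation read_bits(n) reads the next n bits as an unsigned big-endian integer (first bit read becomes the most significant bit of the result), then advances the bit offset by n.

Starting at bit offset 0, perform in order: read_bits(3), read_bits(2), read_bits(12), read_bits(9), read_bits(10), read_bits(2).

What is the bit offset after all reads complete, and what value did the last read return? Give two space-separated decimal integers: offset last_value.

Answer: 38 0

Derivation:
Read 1: bits[0:3] width=3 -> value=5 (bin 101); offset now 3 = byte 0 bit 3; 37 bits remain
Read 2: bits[3:5] width=2 -> value=0 (bin 00); offset now 5 = byte 0 bit 5; 35 bits remain
Read 3: bits[5:17] width=12 -> value=2464 (bin 100110100000); offset now 17 = byte 2 bit 1; 23 bits remain
Read 4: bits[17:26] width=9 -> value=34 (bin 000100010); offset now 26 = byte 3 bit 2; 14 bits remain
Read 5: bits[26:36] width=10 -> value=401 (bin 0110010001); offset now 36 = byte 4 bit 4; 4 bits remain
Read 6: bits[36:38] width=2 -> value=0 (bin 00); offset now 38 = byte 4 bit 6; 2 bits remain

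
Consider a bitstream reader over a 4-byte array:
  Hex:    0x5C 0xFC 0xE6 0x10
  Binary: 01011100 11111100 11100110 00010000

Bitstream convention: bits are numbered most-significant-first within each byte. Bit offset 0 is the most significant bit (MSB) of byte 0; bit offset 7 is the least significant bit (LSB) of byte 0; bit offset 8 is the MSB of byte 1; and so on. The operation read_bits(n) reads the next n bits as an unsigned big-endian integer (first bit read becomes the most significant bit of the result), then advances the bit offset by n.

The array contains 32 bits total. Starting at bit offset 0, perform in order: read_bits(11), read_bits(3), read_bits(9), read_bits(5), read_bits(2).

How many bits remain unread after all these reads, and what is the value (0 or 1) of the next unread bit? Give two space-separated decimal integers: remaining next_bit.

Answer: 2 0

Derivation:
Read 1: bits[0:11] width=11 -> value=743 (bin 01011100111); offset now 11 = byte 1 bit 3; 21 bits remain
Read 2: bits[11:14] width=3 -> value=7 (bin 111); offset now 14 = byte 1 bit 6; 18 bits remain
Read 3: bits[14:23] width=9 -> value=115 (bin 001110011); offset now 23 = byte 2 bit 7; 9 bits remain
Read 4: bits[23:28] width=5 -> value=1 (bin 00001); offset now 28 = byte 3 bit 4; 4 bits remain
Read 5: bits[28:30] width=2 -> value=0 (bin 00); offset now 30 = byte 3 bit 6; 2 bits remain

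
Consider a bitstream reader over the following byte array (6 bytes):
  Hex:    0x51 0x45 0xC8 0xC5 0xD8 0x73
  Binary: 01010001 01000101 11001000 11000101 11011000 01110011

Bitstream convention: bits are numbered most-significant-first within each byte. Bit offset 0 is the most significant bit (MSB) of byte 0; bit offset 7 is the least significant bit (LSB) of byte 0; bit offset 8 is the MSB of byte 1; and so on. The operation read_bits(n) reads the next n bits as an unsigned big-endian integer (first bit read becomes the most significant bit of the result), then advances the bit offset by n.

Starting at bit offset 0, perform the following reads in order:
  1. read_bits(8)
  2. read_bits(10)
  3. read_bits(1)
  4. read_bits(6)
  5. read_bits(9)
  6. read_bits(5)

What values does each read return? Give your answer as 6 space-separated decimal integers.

Answer: 81 279 0 17 279 12

Derivation:
Read 1: bits[0:8] width=8 -> value=81 (bin 01010001); offset now 8 = byte 1 bit 0; 40 bits remain
Read 2: bits[8:18] width=10 -> value=279 (bin 0100010111); offset now 18 = byte 2 bit 2; 30 bits remain
Read 3: bits[18:19] width=1 -> value=0 (bin 0); offset now 19 = byte 2 bit 3; 29 bits remain
Read 4: bits[19:25] width=6 -> value=17 (bin 010001); offset now 25 = byte 3 bit 1; 23 bits remain
Read 5: bits[25:34] width=9 -> value=279 (bin 100010111); offset now 34 = byte 4 bit 2; 14 bits remain
Read 6: bits[34:39] width=5 -> value=12 (bin 01100); offset now 39 = byte 4 bit 7; 9 bits remain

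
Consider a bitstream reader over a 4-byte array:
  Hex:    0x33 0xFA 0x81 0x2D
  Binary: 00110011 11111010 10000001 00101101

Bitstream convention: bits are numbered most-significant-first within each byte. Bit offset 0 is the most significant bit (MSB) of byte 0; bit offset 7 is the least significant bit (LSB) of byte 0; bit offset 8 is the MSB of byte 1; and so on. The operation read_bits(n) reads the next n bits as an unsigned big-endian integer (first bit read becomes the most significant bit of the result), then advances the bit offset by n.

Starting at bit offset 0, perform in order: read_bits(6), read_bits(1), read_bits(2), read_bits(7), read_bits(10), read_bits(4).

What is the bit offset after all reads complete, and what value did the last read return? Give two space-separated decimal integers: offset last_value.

Read 1: bits[0:6] width=6 -> value=12 (bin 001100); offset now 6 = byte 0 bit 6; 26 bits remain
Read 2: bits[6:7] width=1 -> value=1 (bin 1); offset now 7 = byte 0 bit 7; 25 bits remain
Read 3: bits[7:9] width=2 -> value=3 (bin 11); offset now 9 = byte 1 bit 1; 23 bits remain
Read 4: bits[9:16] width=7 -> value=122 (bin 1111010); offset now 16 = byte 2 bit 0; 16 bits remain
Read 5: bits[16:26] width=10 -> value=516 (bin 1000000100); offset now 26 = byte 3 bit 2; 6 bits remain
Read 6: bits[26:30] width=4 -> value=11 (bin 1011); offset now 30 = byte 3 bit 6; 2 bits remain

Answer: 30 11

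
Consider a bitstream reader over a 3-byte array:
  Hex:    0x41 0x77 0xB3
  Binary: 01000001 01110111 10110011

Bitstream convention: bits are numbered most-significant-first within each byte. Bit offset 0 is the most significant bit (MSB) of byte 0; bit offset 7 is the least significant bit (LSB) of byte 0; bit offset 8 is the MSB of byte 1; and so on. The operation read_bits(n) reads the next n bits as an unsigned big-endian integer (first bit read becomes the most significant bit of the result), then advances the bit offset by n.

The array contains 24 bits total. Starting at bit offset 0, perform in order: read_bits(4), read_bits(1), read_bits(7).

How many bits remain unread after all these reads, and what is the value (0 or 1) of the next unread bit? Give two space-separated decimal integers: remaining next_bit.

Read 1: bits[0:4] width=4 -> value=4 (bin 0100); offset now 4 = byte 0 bit 4; 20 bits remain
Read 2: bits[4:5] width=1 -> value=0 (bin 0); offset now 5 = byte 0 bit 5; 19 bits remain
Read 3: bits[5:12] width=7 -> value=23 (bin 0010111); offset now 12 = byte 1 bit 4; 12 bits remain

Answer: 12 0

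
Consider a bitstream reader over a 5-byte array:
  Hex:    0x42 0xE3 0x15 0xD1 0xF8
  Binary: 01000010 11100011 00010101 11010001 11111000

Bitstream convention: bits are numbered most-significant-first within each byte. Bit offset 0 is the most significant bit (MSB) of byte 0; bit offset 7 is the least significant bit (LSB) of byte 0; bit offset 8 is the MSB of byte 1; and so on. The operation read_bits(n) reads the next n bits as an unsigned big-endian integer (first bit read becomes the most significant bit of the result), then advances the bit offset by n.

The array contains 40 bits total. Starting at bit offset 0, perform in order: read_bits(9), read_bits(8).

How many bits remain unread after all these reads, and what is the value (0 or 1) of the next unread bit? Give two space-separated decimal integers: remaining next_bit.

Answer: 23 0

Derivation:
Read 1: bits[0:9] width=9 -> value=133 (bin 010000101); offset now 9 = byte 1 bit 1; 31 bits remain
Read 2: bits[9:17] width=8 -> value=198 (bin 11000110); offset now 17 = byte 2 bit 1; 23 bits remain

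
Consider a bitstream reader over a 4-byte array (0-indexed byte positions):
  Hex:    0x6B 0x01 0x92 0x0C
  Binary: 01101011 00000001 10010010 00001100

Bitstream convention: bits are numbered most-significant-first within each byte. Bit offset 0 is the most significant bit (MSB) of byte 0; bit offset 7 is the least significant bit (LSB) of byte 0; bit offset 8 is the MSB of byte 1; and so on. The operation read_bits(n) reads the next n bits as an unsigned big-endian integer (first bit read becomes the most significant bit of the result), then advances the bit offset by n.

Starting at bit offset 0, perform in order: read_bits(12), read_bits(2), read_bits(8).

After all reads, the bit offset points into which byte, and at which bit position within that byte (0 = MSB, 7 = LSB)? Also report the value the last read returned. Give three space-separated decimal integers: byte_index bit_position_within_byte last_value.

Read 1: bits[0:12] width=12 -> value=1712 (bin 011010110000); offset now 12 = byte 1 bit 4; 20 bits remain
Read 2: bits[12:14] width=2 -> value=0 (bin 00); offset now 14 = byte 1 bit 6; 18 bits remain
Read 3: bits[14:22] width=8 -> value=100 (bin 01100100); offset now 22 = byte 2 bit 6; 10 bits remain

Answer: 2 6 100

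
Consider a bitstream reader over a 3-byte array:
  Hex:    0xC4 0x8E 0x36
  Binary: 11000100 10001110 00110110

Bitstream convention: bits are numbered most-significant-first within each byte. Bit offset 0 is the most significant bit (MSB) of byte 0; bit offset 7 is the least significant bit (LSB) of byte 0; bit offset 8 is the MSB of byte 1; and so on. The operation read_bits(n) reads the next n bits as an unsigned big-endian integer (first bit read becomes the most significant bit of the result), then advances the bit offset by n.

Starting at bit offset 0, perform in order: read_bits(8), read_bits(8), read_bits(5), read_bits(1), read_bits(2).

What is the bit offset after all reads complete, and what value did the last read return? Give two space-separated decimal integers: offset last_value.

Answer: 24 2

Derivation:
Read 1: bits[0:8] width=8 -> value=196 (bin 11000100); offset now 8 = byte 1 bit 0; 16 bits remain
Read 2: bits[8:16] width=8 -> value=142 (bin 10001110); offset now 16 = byte 2 bit 0; 8 bits remain
Read 3: bits[16:21] width=5 -> value=6 (bin 00110); offset now 21 = byte 2 bit 5; 3 bits remain
Read 4: bits[21:22] width=1 -> value=1 (bin 1); offset now 22 = byte 2 bit 6; 2 bits remain
Read 5: bits[22:24] width=2 -> value=2 (bin 10); offset now 24 = byte 3 bit 0; 0 bits remain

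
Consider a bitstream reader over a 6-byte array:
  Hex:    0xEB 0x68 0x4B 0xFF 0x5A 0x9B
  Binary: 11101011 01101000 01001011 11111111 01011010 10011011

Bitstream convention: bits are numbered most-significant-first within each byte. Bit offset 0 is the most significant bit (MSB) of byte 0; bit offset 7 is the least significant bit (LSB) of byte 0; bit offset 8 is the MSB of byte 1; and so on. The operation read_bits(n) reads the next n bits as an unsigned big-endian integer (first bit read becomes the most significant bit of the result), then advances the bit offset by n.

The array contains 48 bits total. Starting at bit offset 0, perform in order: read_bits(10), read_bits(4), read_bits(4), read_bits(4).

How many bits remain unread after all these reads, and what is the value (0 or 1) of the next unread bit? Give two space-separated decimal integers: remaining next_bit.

Read 1: bits[0:10] width=10 -> value=941 (bin 1110101101); offset now 10 = byte 1 bit 2; 38 bits remain
Read 2: bits[10:14] width=4 -> value=10 (bin 1010); offset now 14 = byte 1 bit 6; 34 bits remain
Read 3: bits[14:18] width=4 -> value=1 (bin 0001); offset now 18 = byte 2 bit 2; 30 bits remain
Read 4: bits[18:22] width=4 -> value=2 (bin 0010); offset now 22 = byte 2 bit 6; 26 bits remain

Answer: 26 1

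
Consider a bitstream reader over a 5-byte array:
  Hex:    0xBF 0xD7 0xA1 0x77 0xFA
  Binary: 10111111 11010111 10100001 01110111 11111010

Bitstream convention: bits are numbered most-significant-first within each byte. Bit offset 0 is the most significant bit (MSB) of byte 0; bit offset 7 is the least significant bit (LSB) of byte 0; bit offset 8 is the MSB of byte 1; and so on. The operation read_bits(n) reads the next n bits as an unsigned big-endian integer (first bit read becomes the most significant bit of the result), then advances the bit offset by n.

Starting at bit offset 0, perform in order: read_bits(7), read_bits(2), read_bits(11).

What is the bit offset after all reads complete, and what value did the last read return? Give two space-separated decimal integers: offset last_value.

Answer: 20 1402

Derivation:
Read 1: bits[0:7] width=7 -> value=95 (bin 1011111); offset now 7 = byte 0 bit 7; 33 bits remain
Read 2: bits[7:9] width=2 -> value=3 (bin 11); offset now 9 = byte 1 bit 1; 31 bits remain
Read 3: bits[9:20] width=11 -> value=1402 (bin 10101111010); offset now 20 = byte 2 bit 4; 20 bits remain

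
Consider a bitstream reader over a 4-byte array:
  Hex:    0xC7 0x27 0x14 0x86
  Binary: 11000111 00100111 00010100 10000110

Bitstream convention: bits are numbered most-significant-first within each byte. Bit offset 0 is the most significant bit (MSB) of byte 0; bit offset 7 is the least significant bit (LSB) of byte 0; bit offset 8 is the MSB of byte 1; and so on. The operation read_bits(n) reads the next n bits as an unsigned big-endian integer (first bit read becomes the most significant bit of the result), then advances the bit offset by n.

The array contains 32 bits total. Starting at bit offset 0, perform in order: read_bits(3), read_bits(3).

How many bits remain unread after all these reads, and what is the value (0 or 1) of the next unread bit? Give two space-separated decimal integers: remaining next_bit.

Read 1: bits[0:3] width=3 -> value=6 (bin 110); offset now 3 = byte 0 bit 3; 29 bits remain
Read 2: bits[3:6] width=3 -> value=1 (bin 001); offset now 6 = byte 0 bit 6; 26 bits remain

Answer: 26 1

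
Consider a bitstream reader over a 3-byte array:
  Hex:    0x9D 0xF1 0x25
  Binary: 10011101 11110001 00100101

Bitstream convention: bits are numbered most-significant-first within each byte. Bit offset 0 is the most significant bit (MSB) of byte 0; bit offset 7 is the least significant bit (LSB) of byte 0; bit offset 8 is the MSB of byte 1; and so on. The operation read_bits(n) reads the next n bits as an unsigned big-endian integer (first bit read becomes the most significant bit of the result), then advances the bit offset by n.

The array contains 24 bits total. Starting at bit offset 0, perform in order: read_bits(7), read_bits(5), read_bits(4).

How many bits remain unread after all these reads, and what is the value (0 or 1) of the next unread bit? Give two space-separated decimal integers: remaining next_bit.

Answer: 8 0

Derivation:
Read 1: bits[0:7] width=7 -> value=78 (bin 1001110); offset now 7 = byte 0 bit 7; 17 bits remain
Read 2: bits[7:12] width=5 -> value=31 (bin 11111); offset now 12 = byte 1 bit 4; 12 bits remain
Read 3: bits[12:16] width=4 -> value=1 (bin 0001); offset now 16 = byte 2 bit 0; 8 bits remain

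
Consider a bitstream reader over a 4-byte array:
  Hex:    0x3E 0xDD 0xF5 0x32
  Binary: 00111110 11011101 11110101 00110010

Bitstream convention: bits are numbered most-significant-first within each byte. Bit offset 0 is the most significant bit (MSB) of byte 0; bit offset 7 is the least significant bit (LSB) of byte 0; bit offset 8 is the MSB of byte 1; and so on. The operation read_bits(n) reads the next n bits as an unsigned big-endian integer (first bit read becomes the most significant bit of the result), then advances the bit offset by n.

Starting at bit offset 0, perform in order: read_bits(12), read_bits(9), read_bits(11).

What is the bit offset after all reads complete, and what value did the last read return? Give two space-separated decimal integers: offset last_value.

Read 1: bits[0:12] width=12 -> value=1005 (bin 001111101101); offset now 12 = byte 1 bit 4; 20 bits remain
Read 2: bits[12:21] width=9 -> value=446 (bin 110111110); offset now 21 = byte 2 bit 5; 11 bits remain
Read 3: bits[21:32] width=11 -> value=1330 (bin 10100110010); offset now 32 = byte 4 bit 0; 0 bits remain

Answer: 32 1330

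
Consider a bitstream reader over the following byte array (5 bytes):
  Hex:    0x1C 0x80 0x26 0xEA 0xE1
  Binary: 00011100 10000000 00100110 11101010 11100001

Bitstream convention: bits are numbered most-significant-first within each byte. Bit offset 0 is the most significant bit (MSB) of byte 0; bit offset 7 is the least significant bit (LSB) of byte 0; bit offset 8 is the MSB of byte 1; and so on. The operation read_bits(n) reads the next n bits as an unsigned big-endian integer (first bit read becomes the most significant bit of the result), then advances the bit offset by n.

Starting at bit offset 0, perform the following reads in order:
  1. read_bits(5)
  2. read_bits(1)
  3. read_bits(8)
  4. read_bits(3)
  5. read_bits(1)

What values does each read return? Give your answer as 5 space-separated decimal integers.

Answer: 3 1 32 0 0

Derivation:
Read 1: bits[0:5] width=5 -> value=3 (bin 00011); offset now 5 = byte 0 bit 5; 35 bits remain
Read 2: bits[5:6] width=1 -> value=1 (bin 1); offset now 6 = byte 0 bit 6; 34 bits remain
Read 3: bits[6:14] width=8 -> value=32 (bin 00100000); offset now 14 = byte 1 bit 6; 26 bits remain
Read 4: bits[14:17] width=3 -> value=0 (bin 000); offset now 17 = byte 2 bit 1; 23 bits remain
Read 5: bits[17:18] width=1 -> value=0 (bin 0); offset now 18 = byte 2 bit 2; 22 bits remain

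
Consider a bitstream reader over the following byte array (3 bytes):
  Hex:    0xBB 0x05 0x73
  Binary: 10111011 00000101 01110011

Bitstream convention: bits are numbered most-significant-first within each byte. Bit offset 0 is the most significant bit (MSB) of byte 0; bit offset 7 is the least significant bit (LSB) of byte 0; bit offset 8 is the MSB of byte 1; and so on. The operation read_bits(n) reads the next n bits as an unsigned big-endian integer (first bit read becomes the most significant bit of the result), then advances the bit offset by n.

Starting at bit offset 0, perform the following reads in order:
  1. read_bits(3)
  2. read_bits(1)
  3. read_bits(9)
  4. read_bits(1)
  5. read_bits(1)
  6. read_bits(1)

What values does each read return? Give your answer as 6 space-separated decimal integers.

Read 1: bits[0:3] width=3 -> value=5 (bin 101); offset now 3 = byte 0 bit 3; 21 bits remain
Read 2: bits[3:4] width=1 -> value=1 (bin 1); offset now 4 = byte 0 bit 4; 20 bits remain
Read 3: bits[4:13] width=9 -> value=352 (bin 101100000); offset now 13 = byte 1 bit 5; 11 bits remain
Read 4: bits[13:14] width=1 -> value=1 (bin 1); offset now 14 = byte 1 bit 6; 10 bits remain
Read 5: bits[14:15] width=1 -> value=0 (bin 0); offset now 15 = byte 1 bit 7; 9 bits remain
Read 6: bits[15:16] width=1 -> value=1 (bin 1); offset now 16 = byte 2 bit 0; 8 bits remain

Answer: 5 1 352 1 0 1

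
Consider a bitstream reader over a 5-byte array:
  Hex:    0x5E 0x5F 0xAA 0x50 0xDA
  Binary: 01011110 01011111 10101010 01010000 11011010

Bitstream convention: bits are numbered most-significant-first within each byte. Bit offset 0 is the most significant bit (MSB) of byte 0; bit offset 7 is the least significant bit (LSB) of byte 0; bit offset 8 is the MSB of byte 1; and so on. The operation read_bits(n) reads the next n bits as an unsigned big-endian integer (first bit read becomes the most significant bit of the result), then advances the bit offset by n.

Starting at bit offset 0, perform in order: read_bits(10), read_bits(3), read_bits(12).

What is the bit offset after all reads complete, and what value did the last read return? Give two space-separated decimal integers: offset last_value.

Answer: 25 3924

Derivation:
Read 1: bits[0:10] width=10 -> value=377 (bin 0101111001); offset now 10 = byte 1 bit 2; 30 bits remain
Read 2: bits[10:13] width=3 -> value=3 (bin 011); offset now 13 = byte 1 bit 5; 27 bits remain
Read 3: bits[13:25] width=12 -> value=3924 (bin 111101010100); offset now 25 = byte 3 bit 1; 15 bits remain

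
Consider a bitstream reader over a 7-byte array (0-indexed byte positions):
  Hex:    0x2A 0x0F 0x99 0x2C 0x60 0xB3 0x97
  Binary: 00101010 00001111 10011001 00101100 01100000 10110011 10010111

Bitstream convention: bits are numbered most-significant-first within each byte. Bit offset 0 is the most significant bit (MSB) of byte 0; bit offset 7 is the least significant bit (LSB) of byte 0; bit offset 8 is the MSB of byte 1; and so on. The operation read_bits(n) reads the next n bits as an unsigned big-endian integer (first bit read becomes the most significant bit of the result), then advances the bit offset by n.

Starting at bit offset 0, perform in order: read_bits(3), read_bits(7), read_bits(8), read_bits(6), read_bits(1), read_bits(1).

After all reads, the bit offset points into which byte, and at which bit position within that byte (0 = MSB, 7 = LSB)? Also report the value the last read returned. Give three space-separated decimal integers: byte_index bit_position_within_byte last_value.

Answer: 3 2 0

Derivation:
Read 1: bits[0:3] width=3 -> value=1 (bin 001); offset now 3 = byte 0 bit 3; 53 bits remain
Read 2: bits[3:10] width=7 -> value=40 (bin 0101000); offset now 10 = byte 1 bit 2; 46 bits remain
Read 3: bits[10:18] width=8 -> value=62 (bin 00111110); offset now 18 = byte 2 bit 2; 38 bits remain
Read 4: bits[18:24] width=6 -> value=25 (bin 011001); offset now 24 = byte 3 bit 0; 32 bits remain
Read 5: bits[24:25] width=1 -> value=0 (bin 0); offset now 25 = byte 3 bit 1; 31 bits remain
Read 6: bits[25:26] width=1 -> value=0 (bin 0); offset now 26 = byte 3 bit 2; 30 bits remain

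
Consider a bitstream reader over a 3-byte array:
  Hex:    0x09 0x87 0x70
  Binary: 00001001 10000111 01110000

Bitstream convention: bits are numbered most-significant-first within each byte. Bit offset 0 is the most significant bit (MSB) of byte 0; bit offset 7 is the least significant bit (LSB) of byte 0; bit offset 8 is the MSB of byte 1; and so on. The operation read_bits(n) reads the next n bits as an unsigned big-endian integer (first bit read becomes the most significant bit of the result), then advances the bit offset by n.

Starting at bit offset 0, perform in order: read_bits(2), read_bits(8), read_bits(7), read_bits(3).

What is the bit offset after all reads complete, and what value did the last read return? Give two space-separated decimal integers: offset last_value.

Answer: 20 7

Derivation:
Read 1: bits[0:2] width=2 -> value=0 (bin 00); offset now 2 = byte 0 bit 2; 22 bits remain
Read 2: bits[2:10] width=8 -> value=38 (bin 00100110); offset now 10 = byte 1 bit 2; 14 bits remain
Read 3: bits[10:17] width=7 -> value=14 (bin 0001110); offset now 17 = byte 2 bit 1; 7 bits remain
Read 4: bits[17:20] width=3 -> value=7 (bin 111); offset now 20 = byte 2 bit 4; 4 bits remain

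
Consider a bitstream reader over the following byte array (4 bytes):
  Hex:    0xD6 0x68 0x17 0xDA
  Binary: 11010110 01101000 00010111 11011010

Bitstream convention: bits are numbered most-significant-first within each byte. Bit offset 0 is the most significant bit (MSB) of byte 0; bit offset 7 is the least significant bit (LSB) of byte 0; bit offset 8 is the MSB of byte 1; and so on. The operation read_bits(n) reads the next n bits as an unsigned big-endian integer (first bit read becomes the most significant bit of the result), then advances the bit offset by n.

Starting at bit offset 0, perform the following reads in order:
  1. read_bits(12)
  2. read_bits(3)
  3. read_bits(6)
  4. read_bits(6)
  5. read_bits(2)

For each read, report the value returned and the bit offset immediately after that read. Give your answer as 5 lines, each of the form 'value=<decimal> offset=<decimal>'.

Read 1: bits[0:12] width=12 -> value=3430 (bin 110101100110); offset now 12 = byte 1 bit 4; 20 bits remain
Read 2: bits[12:15] width=3 -> value=4 (bin 100); offset now 15 = byte 1 bit 7; 17 bits remain
Read 3: bits[15:21] width=6 -> value=2 (bin 000010); offset now 21 = byte 2 bit 5; 11 bits remain
Read 4: bits[21:27] width=6 -> value=62 (bin 111110); offset now 27 = byte 3 bit 3; 5 bits remain
Read 5: bits[27:29] width=2 -> value=3 (bin 11); offset now 29 = byte 3 bit 5; 3 bits remain

Answer: value=3430 offset=12
value=4 offset=15
value=2 offset=21
value=62 offset=27
value=3 offset=29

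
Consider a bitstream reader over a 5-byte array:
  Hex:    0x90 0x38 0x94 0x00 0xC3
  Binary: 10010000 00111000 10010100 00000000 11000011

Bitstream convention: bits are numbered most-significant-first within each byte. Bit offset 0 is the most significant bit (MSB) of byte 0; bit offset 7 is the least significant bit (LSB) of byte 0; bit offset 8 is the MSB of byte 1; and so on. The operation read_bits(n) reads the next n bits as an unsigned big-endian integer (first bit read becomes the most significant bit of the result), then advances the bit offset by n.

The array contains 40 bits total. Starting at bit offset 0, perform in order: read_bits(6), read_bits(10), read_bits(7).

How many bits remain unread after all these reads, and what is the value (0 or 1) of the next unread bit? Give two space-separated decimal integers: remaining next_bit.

Read 1: bits[0:6] width=6 -> value=36 (bin 100100); offset now 6 = byte 0 bit 6; 34 bits remain
Read 2: bits[6:16] width=10 -> value=56 (bin 0000111000); offset now 16 = byte 2 bit 0; 24 bits remain
Read 3: bits[16:23] width=7 -> value=74 (bin 1001010); offset now 23 = byte 2 bit 7; 17 bits remain

Answer: 17 0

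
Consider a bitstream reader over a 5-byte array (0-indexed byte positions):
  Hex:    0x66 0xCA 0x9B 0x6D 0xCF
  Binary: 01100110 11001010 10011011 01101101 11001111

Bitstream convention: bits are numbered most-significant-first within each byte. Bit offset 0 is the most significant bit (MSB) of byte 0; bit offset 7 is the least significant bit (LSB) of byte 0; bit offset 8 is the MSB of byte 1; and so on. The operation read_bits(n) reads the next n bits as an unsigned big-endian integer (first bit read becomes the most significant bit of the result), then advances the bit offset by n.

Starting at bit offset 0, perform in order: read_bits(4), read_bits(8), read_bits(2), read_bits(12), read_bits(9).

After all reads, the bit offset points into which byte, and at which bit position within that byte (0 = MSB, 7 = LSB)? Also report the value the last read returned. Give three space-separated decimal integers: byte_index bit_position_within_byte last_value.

Answer: 4 3 366

Derivation:
Read 1: bits[0:4] width=4 -> value=6 (bin 0110); offset now 4 = byte 0 bit 4; 36 bits remain
Read 2: bits[4:12] width=8 -> value=108 (bin 01101100); offset now 12 = byte 1 bit 4; 28 bits remain
Read 3: bits[12:14] width=2 -> value=2 (bin 10); offset now 14 = byte 1 bit 6; 26 bits remain
Read 4: bits[14:26] width=12 -> value=2669 (bin 101001101101); offset now 26 = byte 3 bit 2; 14 bits remain
Read 5: bits[26:35] width=9 -> value=366 (bin 101101110); offset now 35 = byte 4 bit 3; 5 bits remain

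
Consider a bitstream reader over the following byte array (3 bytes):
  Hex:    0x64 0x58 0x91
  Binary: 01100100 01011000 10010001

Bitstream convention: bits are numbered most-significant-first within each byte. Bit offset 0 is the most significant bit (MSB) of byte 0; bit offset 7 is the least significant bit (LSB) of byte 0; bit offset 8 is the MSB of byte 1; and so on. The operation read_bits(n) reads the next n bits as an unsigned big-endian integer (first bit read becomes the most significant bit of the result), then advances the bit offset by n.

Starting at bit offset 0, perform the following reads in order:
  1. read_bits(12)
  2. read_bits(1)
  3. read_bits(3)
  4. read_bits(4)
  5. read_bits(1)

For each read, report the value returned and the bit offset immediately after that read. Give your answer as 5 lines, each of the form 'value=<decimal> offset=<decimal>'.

Answer: value=1605 offset=12
value=1 offset=13
value=0 offset=16
value=9 offset=20
value=0 offset=21

Derivation:
Read 1: bits[0:12] width=12 -> value=1605 (bin 011001000101); offset now 12 = byte 1 bit 4; 12 bits remain
Read 2: bits[12:13] width=1 -> value=1 (bin 1); offset now 13 = byte 1 bit 5; 11 bits remain
Read 3: bits[13:16] width=3 -> value=0 (bin 000); offset now 16 = byte 2 bit 0; 8 bits remain
Read 4: bits[16:20] width=4 -> value=9 (bin 1001); offset now 20 = byte 2 bit 4; 4 bits remain
Read 5: bits[20:21] width=1 -> value=0 (bin 0); offset now 21 = byte 2 bit 5; 3 bits remain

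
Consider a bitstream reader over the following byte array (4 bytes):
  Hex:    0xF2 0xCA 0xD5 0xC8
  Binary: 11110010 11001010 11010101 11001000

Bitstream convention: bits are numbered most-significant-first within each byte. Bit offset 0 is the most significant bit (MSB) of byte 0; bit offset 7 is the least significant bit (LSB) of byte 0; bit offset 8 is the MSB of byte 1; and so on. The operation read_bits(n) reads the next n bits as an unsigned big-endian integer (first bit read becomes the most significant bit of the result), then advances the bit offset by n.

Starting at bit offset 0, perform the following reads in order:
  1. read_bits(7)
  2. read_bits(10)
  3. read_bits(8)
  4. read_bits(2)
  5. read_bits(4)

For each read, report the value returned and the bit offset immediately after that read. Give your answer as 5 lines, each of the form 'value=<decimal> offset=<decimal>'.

Answer: value=121 offset=7
value=405 offset=17
value=171 offset=25
value=2 offset=27
value=4 offset=31

Derivation:
Read 1: bits[0:7] width=7 -> value=121 (bin 1111001); offset now 7 = byte 0 bit 7; 25 bits remain
Read 2: bits[7:17] width=10 -> value=405 (bin 0110010101); offset now 17 = byte 2 bit 1; 15 bits remain
Read 3: bits[17:25] width=8 -> value=171 (bin 10101011); offset now 25 = byte 3 bit 1; 7 bits remain
Read 4: bits[25:27] width=2 -> value=2 (bin 10); offset now 27 = byte 3 bit 3; 5 bits remain
Read 5: bits[27:31] width=4 -> value=4 (bin 0100); offset now 31 = byte 3 bit 7; 1 bits remain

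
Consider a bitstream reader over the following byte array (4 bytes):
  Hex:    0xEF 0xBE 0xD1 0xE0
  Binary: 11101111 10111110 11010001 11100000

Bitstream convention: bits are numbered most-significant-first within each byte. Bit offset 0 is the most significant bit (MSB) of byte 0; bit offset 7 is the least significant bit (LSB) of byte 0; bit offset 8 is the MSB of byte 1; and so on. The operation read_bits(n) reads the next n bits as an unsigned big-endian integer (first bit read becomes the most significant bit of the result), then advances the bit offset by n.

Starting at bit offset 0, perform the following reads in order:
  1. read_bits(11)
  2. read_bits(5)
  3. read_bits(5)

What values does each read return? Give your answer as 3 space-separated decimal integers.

Read 1: bits[0:11] width=11 -> value=1917 (bin 11101111101); offset now 11 = byte 1 bit 3; 21 bits remain
Read 2: bits[11:16] width=5 -> value=30 (bin 11110); offset now 16 = byte 2 bit 0; 16 bits remain
Read 3: bits[16:21] width=5 -> value=26 (bin 11010); offset now 21 = byte 2 bit 5; 11 bits remain

Answer: 1917 30 26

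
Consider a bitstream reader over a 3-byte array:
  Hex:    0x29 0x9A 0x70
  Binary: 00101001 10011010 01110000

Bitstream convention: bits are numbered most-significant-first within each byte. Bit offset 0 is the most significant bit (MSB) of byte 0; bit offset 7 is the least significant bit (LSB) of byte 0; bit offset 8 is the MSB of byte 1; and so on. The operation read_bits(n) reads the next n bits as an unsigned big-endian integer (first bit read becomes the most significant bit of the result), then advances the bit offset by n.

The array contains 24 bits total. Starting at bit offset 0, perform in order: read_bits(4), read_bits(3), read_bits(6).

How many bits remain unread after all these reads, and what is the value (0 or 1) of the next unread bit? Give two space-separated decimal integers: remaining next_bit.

Answer: 11 0

Derivation:
Read 1: bits[0:4] width=4 -> value=2 (bin 0010); offset now 4 = byte 0 bit 4; 20 bits remain
Read 2: bits[4:7] width=3 -> value=4 (bin 100); offset now 7 = byte 0 bit 7; 17 bits remain
Read 3: bits[7:13] width=6 -> value=51 (bin 110011); offset now 13 = byte 1 bit 5; 11 bits remain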